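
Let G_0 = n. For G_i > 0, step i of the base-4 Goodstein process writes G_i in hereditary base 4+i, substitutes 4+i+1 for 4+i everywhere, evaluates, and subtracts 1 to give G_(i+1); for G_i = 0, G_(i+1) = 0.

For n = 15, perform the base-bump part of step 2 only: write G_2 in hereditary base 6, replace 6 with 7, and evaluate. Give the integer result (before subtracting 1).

22

G_0 = 15. HB_4(15) = 3·4 + 3. Bump = 18. G_1 = 17.
G_1 = 17. HB_5(17) = 3·5 + 2. Bump = 20. G_2 = 19.
G_2 = 19. HB_6(19) = 3·6 + 1. Bump = 22. G_3 = 21.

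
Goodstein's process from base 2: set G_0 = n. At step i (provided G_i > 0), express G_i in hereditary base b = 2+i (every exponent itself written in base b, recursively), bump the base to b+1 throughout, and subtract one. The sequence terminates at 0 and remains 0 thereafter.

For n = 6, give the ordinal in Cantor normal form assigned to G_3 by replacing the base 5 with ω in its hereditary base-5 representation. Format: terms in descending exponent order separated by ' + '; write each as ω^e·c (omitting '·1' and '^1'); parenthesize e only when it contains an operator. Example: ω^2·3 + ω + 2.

ω^ω

step 0: 6 = 2^2 + 2; sub 3 for 2: 3^3 + 3; = 30; G_1 = 30−1 = 29
step 1: 29 = 3^3 + 2; sub 4 for 3: 4^4 + 2; = 258; G_2 = 258−1 = 257
step 2: 257 = 4^4 + 1; sub 5 for 4: 5^5 + 1; = 3126; G_3 = 3126−1 = 3125
step 3: 3125 = 5^5; sub 6 for 5: 6^6; = 46656; G_4 = 46656−1 = 46655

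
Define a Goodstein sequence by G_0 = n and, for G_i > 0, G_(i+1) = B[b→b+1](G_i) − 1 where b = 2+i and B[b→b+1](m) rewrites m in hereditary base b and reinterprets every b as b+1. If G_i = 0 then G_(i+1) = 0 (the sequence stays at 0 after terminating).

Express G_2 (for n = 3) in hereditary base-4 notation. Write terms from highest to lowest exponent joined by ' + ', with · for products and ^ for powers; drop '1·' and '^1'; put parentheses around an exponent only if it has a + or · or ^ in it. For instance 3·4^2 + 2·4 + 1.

3

base 2: 3 = 2 + 1; at 3: 3 + 1 = 4; next = 3
base 3: 3 = 3; at 4: 4 = 4; next = 3
base 4: 3 = 3; at 5: 3 = 3; next = 2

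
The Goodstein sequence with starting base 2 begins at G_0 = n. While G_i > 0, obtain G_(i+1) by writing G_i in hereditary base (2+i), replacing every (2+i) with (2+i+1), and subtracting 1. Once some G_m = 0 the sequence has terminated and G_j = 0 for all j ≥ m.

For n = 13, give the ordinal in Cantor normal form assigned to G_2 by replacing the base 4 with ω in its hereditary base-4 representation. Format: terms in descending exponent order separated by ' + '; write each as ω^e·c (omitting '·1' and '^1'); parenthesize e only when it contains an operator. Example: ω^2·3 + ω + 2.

(0) 13|_2 = 2^(2 + 1) + 2^2 + 1 ↦ 3^(3 + 1) + 3^3 + 1|_3 = 109 ⇒ 108
(1) 108|_3 = 3^(3 + 1) + 3^3 ↦ 4^(4 + 1) + 4^4|_4 = 1280 ⇒ 1279
(2) 1279|_4 = 4^(4 + 1) + 3·4^3 + 3·4^2 + 3·4 + 3 ↦ 5^(5 + 1) + 3·5^3 + 3·5^2 + 3·5 + 3|_5 = 16093 ⇒ 16092

ω^(ω + 1) + ω^3·3 + ω^2·3 + ω·3 + 3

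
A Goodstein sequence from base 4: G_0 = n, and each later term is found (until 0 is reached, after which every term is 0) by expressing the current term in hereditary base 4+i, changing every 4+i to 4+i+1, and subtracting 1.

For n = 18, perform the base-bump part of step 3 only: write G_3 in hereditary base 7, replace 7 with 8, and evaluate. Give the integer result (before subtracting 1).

54

i=0: 18 = 4^2 + 2 (b=4); 4→5: 5^2 + 2 = 27; 27−1 = 26
i=1: 26 = 5^2 + 1 (b=5); 5→6: 6^2 + 1 = 37; 37−1 = 36
i=2: 36 = 6^2 (b=6); 6→7: 7^2 = 49; 49−1 = 48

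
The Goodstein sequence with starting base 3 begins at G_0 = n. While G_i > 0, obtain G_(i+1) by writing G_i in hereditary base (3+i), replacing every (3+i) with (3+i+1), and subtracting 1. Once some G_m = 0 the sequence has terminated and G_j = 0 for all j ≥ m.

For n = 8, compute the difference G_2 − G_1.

8 —HB3→ 2·3 + 2 —bump→ 2·4 + 2 = 10 —(−1)→ 9
9 —HB4→ 2·4 + 1 —bump→ 2·5 + 1 = 11 —(−1)→ 10

1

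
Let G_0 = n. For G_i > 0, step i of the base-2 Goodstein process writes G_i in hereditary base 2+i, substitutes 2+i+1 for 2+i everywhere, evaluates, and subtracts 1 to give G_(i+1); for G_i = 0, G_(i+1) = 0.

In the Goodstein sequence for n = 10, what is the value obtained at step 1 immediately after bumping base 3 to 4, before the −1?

i=0: 10 = 2^(2 + 1) + 2 (b=2); 2→3: 3^(3 + 1) + 3 = 84; 84−1 = 83
i=1: 83 = 3^(3 + 1) + 2 (b=3); 3→4: 4^(4 + 1) + 2 = 1026; 1026−1 = 1025

1026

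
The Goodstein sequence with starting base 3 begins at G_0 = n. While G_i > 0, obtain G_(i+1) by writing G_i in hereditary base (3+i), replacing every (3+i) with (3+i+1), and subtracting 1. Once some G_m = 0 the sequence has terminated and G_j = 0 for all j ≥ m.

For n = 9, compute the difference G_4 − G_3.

base 3: 9 = 3^2; at 4: 4^2 = 16; next = 15
base 4: 15 = 3·4 + 3; at 5: 3·5 + 3 = 18; next = 17
base 5: 17 = 3·5 + 2; at 6: 3·6 + 2 = 20; next = 19
base 6: 19 = 3·6 + 1; at 7: 3·7 + 1 = 22; next = 21

2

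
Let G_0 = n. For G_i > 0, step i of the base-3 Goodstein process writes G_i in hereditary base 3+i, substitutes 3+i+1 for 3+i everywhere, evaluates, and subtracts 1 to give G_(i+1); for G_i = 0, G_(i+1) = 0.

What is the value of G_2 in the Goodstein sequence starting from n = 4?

4

base 3: 4 = 3 + 1; at 4: 4 + 1 = 5; next = 4
base 4: 4 = 4; at 5: 5 = 5; next = 4
base 5: 4 = 4; at 6: 4 = 4; next = 3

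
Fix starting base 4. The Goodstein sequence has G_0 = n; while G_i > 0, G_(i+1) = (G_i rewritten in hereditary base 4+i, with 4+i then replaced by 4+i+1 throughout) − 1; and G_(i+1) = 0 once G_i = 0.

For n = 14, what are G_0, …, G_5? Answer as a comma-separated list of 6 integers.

14, 16, 18, 20, 21, 22

i=0: 14 = 3·4 + 2 (b=4); 4→5: 3·5 + 2 = 17; 17−1 = 16
i=1: 16 = 3·5 + 1 (b=5); 5→6: 3·6 + 1 = 19; 19−1 = 18
i=2: 18 = 3·6 (b=6); 6→7: 3·7 = 21; 21−1 = 20
i=3: 20 = 2·7 + 6 (b=7); 7→8: 2·8 + 6 = 22; 22−1 = 21
i=4: 21 = 2·8 + 5 (b=8); 8→9: 2·9 + 5 = 23; 23−1 = 22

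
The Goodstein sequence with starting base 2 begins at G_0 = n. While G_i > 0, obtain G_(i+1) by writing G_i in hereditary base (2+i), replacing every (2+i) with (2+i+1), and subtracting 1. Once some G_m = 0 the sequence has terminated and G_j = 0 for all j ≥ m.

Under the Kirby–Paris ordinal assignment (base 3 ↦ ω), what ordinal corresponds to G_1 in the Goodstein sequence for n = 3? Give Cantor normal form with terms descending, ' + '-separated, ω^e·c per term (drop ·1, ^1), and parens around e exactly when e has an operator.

ω

base 2: 3 = 2 + 1; at 3: 3 + 1 = 4; next = 3
base 3: 3 = 3; at 4: 4 = 4; next = 3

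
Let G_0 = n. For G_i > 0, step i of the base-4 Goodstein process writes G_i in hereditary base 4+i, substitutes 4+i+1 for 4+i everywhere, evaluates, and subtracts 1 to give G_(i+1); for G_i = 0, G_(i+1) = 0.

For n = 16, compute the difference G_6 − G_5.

3

(0) 16|_4 = 4^2 ↦ 5^2|_5 = 25 ⇒ 24
(1) 24|_5 = 4·5 + 4 ↦ 4·6 + 4|_6 = 28 ⇒ 27
(2) 27|_6 = 4·6 + 3 ↦ 4·7 + 3|_7 = 31 ⇒ 30
(3) 30|_7 = 4·7 + 2 ↦ 4·8 + 2|_8 = 34 ⇒ 33
(4) 33|_8 = 4·8 + 1 ↦ 4·9 + 1|_9 = 37 ⇒ 36
(5) 36|_9 = 4·9 ↦ 4·10|_10 = 40 ⇒ 39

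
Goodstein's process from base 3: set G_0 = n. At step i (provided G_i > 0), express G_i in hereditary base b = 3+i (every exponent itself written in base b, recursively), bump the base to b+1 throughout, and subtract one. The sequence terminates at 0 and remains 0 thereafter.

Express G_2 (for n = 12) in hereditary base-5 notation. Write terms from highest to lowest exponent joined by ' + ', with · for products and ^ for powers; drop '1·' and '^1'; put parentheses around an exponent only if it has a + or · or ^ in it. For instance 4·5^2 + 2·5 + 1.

5^2 + 2

12 —HB3→ 3^2 + 3 —bump→ 4^2 + 4 = 20 —(−1)→ 19
19 —HB4→ 4^2 + 3 —bump→ 5^2 + 3 = 28 —(−1)→ 27
27 —HB5→ 5^2 + 2 —bump→ 6^2 + 2 = 38 —(−1)→ 37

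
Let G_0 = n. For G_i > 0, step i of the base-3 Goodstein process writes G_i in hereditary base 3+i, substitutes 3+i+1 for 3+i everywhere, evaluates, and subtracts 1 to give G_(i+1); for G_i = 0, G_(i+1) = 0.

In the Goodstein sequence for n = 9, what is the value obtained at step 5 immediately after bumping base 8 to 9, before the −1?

[0] 9 ≡ 3^2 (base 3). Lift 4: 16. −1: 15.
[1] 15 ≡ 3·4 + 3 (base 4). Lift 5: 18. −1: 17.
[2] 17 ≡ 3·5 + 2 (base 5). Lift 6: 20. −1: 19.
[3] 19 ≡ 3·6 + 1 (base 6). Lift 7: 22. −1: 21.
[4] 21 ≡ 3·7 (base 7). Lift 8: 24. −1: 23.

25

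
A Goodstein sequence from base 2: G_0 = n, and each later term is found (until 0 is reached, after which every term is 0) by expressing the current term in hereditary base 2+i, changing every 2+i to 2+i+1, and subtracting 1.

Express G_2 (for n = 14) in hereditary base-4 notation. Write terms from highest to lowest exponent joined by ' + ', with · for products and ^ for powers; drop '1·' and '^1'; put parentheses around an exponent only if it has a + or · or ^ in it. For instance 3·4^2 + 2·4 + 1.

G_0 = 14. HB_2(14) = 2^(2 + 1) + 2^2 + 2. Bump = 111. G_1 = 110.
G_1 = 110. HB_3(110) = 3^(3 + 1) + 3^3 + 2. Bump = 1282. G_2 = 1281.
G_2 = 1281. HB_4(1281) = 4^(4 + 1) + 4^4 + 1. Bump = 18751. G_3 = 18750.

4^(4 + 1) + 4^4 + 1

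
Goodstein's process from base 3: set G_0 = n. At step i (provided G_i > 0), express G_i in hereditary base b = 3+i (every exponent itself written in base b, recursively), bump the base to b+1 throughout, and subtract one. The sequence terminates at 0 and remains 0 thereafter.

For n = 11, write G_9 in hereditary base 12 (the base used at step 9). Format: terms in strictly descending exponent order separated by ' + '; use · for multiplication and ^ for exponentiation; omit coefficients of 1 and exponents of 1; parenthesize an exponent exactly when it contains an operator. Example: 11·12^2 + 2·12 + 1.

11 —HB3→ 3^2 + 2 —bump→ 4^2 + 2 = 18 —(−1)→ 17
17 —HB4→ 4^2 + 1 —bump→ 5^2 + 1 = 26 —(−1)→ 25
25 —HB5→ 5^2 —bump→ 6^2 = 36 —(−1)→ 35
35 —HB6→ 5·6 + 5 —bump→ 5·7 + 5 = 40 —(−1)→ 39
39 —HB7→ 5·7 + 4 —bump→ 5·8 + 4 = 44 —(−1)→ 43
43 —HB8→ 5·8 + 3 —bump→ 5·9 + 3 = 48 —(−1)→ 47
47 —HB9→ 5·9 + 2 —bump→ 5·10 + 2 = 52 —(−1)→ 51
51 —HB10→ 5·10 + 1 —bump→ 5·11 + 1 = 56 —(−1)→ 55
55 —HB11→ 5·11 —bump→ 5·12 = 60 —(−1)→ 59

4·12 + 11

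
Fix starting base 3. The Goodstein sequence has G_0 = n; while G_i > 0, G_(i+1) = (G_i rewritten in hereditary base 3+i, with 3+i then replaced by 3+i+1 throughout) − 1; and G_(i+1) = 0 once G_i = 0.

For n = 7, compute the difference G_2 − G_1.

G_0 = 7. HB_3(7) = 2·3 + 1. Bump = 9. G_1 = 8.
G_1 = 8. HB_4(8) = 2·4. Bump = 10. G_2 = 9.

1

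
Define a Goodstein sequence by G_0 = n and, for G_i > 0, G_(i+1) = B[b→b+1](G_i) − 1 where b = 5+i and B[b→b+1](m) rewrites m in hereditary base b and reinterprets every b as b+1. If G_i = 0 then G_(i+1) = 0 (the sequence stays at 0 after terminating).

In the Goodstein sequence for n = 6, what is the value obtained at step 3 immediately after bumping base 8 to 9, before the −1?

5

step 0: 6 = 5 + 1; sub 6 for 5: 6 + 1; = 7; G_1 = 7−1 = 6
step 1: 6 = 6; sub 7 for 6: 7; = 7; G_2 = 7−1 = 6
step 2: 6 = 6; sub 8 for 7: 6; = 6; G_3 = 6−1 = 5
step 3: 5 = 5; sub 9 for 8: 5; = 5; G_4 = 5−1 = 4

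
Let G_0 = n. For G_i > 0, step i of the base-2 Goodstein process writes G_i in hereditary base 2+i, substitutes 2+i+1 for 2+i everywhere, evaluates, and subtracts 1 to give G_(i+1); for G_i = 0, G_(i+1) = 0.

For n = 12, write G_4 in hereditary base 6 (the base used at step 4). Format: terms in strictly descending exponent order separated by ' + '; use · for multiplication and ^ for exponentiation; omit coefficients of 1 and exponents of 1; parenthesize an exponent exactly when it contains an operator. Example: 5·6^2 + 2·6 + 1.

(0) 12|_2 = 2^(2 + 1) + 2^2 ↦ 3^(3 + 1) + 3^3|_3 = 108 ⇒ 107
(1) 107|_3 = 3^(3 + 1) + 2·3^2 + 2·3 + 2 ↦ 4^(4 + 1) + 2·4^2 + 2·4 + 2|_4 = 1066 ⇒ 1065
(2) 1065|_4 = 4^(4 + 1) + 2·4^2 + 2·4 + 1 ↦ 5^(5 + 1) + 2·5^2 + 2·5 + 1|_5 = 15686 ⇒ 15685
(3) 15685|_5 = 5^(5 + 1) + 2·5^2 + 2·5 ↦ 6^(6 + 1) + 2·6^2 + 2·6|_6 = 280020 ⇒ 280019
(4) 280019|_6 = 6^(6 + 1) + 2·6^2 + 6 + 5 ↦ 7^(7 + 1) + 2·7^2 + 7 + 5|_7 = 5764911 ⇒ 5764910

6^(6 + 1) + 2·6^2 + 6 + 5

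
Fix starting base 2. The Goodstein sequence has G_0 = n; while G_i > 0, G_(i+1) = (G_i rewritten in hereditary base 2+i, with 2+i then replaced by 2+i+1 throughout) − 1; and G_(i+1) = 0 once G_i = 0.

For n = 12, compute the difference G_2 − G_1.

958

step 0: 12 = 2^(2 + 1) + 2^2; sub 3 for 2: 3^(3 + 1) + 3^3; = 108; G_1 = 108−1 = 107
step 1: 107 = 3^(3 + 1) + 2·3^2 + 2·3 + 2; sub 4 for 3: 4^(4 + 1) + 2·4^2 + 2·4 + 2; = 1066; G_2 = 1066−1 = 1065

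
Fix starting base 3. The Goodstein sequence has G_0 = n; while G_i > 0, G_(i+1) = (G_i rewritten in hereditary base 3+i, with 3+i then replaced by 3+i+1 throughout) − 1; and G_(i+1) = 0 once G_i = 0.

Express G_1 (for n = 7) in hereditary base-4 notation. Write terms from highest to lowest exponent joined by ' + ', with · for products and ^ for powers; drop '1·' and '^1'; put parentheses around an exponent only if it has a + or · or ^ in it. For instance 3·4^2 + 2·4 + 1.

[0] 7 ≡ 2·3 + 1 (base 3). Lift 4: 9. −1: 8.
[1] 8 ≡ 2·4 (base 4). Lift 5: 10. −1: 9.

2·4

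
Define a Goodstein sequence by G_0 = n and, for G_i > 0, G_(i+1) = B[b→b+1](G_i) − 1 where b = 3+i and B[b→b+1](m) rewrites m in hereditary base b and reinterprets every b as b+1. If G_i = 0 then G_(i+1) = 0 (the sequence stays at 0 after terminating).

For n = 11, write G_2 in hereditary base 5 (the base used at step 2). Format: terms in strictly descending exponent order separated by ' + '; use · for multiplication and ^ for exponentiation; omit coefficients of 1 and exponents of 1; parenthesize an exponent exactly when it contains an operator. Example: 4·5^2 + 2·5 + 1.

G_0=11  [base 3] 3^2 + 2  →[3↦4]→  4^2 + 2 = 18  −1 ⇒ G_1=17
G_1=17  [base 4] 4^2 + 1  →[4↦5]→  5^2 + 1 = 26  −1 ⇒ G_2=25
G_2=25  [base 5] 5^2  →[5↦6]→  6^2 = 36  −1 ⇒ G_3=35

5^2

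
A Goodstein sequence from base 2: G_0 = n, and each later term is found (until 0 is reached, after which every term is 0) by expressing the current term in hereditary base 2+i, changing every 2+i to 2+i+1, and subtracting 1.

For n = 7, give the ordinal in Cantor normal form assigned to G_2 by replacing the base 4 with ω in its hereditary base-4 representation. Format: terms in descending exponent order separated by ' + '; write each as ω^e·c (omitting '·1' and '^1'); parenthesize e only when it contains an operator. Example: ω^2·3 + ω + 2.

7 —HB2→ 2^2 + 2 + 1 —bump→ 3^3 + 3 + 1 = 31 —(−1)→ 30
30 —HB3→ 3^3 + 3 —bump→ 4^4 + 4 = 260 —(−1)→ 259
259 —HB4→ 4^4 + 3 —bump→ 5^5 + 3 = 3128 —(−1)→ 3127

ω^ω + 3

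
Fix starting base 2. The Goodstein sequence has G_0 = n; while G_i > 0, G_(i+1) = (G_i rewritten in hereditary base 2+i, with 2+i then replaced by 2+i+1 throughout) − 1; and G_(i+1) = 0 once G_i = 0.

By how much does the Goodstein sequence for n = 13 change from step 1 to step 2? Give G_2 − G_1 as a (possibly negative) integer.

G_0=13  [base 2] 2^(2 + 1) + 2^2 + 1  →[2↦3]→  3^(3 + 1) + 3^3 + 1 = 109  −1 ⇒ G_1=108
G_1=108  [base 3] 3^(3 + 1) + 3^3  →[3↦4]→  4^(4 + 1) + 4^4 = 1280  −1 ⇒ G_2=1279

1171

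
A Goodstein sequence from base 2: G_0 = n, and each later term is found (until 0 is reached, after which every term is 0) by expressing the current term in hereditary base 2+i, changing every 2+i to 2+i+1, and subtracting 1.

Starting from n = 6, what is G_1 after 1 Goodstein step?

29

step 0: 6 = 2^2 + 2; sub 3 for 2: 3^3 + 3; = 30; G_1 = 30−1 = 29
step 1: 29 = 3^3 + 2; sub 4 for 3: 4^4 + 2; = 258; G_2 = 258−1 = 257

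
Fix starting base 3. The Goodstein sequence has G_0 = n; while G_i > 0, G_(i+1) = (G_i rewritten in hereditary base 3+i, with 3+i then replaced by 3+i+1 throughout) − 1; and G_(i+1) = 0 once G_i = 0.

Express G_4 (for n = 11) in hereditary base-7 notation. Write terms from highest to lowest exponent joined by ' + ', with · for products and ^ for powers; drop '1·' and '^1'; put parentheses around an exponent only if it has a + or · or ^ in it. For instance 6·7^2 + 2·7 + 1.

5·7 + 4

i=0: 11 = 3^2 + 2 (b=3); 3→4: 4^2 + 2 = 18; 18−1 = 17
i=1: 17 = 4^2 + 1 (b=4); 4→5: 5^2 + 1 = 26; 26−1 = 25
i=2: 25 = 5^2 (b=5); 5→6: 6^2 = 36; 36−1 = 35
i=3: 35 = 5·6 + 5 (b=6); 6→7: 5·7 + 5 = 40; 40−1 = 39
i=4: 39 = 5·7 + 4 (b=7); 7→8: 5·8 + 4 = 44; 44−1 = 43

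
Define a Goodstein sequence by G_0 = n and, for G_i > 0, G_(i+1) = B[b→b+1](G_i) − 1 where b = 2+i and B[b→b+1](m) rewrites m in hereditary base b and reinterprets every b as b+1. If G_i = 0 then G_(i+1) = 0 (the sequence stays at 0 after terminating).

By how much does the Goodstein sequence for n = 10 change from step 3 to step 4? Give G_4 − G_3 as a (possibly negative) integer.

264310

[0] 10 ≡ 2^(2 + 1) + 2 (base 2). Lift 3: 84. −1: 83.
[1] 83 ≡ 3^(3 + 1) + 2 (base 3). Lift 4: 1026. −1: 1025.
[2] 1025 ≡ 4^(4 + 1) + 1 (base 4). Lift 5: 15626. −1: 15625.
[3] 15625 ≡ 5^(5 + 1) (base 5). Lift 6: 279936. −1: 279935.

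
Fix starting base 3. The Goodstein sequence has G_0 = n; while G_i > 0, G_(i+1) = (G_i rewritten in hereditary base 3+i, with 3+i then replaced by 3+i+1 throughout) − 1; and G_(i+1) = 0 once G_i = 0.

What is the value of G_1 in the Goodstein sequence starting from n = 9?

i=0: 9 = 3^2 (b=3); 3→4: 4^2 = 16; 16−1 = 15
i=1: 15 = 3·4 + 3 (b=4); 4→5: 3·5 + 3 = 18; 18−1 = 17

15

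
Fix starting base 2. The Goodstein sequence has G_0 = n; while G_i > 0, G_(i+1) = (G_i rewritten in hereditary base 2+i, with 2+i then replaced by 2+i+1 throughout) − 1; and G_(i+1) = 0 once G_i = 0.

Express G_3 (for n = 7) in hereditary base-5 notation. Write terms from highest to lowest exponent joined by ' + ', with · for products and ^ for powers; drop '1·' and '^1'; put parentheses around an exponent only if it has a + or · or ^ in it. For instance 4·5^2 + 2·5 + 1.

5^5 + 2

[0] 7 ≡ 2^2 + 2 + 1 (base 2). Lift 3: 31. −1: 30.
[1] 30 ≡ 3^3 + 3 (base 3). Lift 4: 260. −1: 259.
[2] 259 ≡ 4^4 + 3 (base 4). Lift 5: 3128. −1: 3127.
[3] 3127 ≡ 5^5 + 2 (base 5). Lift 6: 46658. −1: 46657.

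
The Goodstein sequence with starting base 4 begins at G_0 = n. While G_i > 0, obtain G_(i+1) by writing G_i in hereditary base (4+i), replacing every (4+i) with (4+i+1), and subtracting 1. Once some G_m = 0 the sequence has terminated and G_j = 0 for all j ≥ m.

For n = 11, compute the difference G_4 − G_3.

G_0=11  [base 4] 2·4 + 3  →[4↦5]→  2·5 + 3 = 13  −1 ⇒ G_1=12
G_1=12  [base 5] 2·5 + 2  →[5↦6]→  2·6 + 2 = 14  −1 ⇒ G_2=13
G_2=13  [base 6] 2·6 + 1  →[6↦7]→  2·7 + 1 = 15  −1 ⇒ G_3=14
G_3=14  [base 7] 2·7  →[7↦8]→  2·8 = 16  −1 ⇒ G_4=15

1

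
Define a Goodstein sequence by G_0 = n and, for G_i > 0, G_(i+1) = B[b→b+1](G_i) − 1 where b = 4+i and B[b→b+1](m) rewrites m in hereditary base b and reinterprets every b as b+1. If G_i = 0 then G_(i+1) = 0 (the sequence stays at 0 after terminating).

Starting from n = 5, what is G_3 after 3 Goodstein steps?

4

G_0 = 5. HB_4(5) = 4 + 1. Bump = 6. G_1 = 5.
G_1 = 5. HB_5(5) = 5. Bump = 6. G_2 = 5.
G_2 = 5. HB_6(5) = 5. Bump = 5. G_3 = 4.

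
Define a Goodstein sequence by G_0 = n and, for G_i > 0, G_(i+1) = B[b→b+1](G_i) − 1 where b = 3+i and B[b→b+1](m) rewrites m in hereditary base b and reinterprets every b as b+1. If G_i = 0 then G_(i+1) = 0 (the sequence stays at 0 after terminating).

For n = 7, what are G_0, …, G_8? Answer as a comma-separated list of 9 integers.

7, 8, 9, 9, 9, 9, 9, 9, 8

7 —HB3→ 2·3 + 1 —bump→ 2·4 + 1 = 9 —(−1)→ 8
8 —HB4→ 2·4 —bump→ 2·5 = 10 —(−1)→ 9
9 —HB5→ 5 + 4 —bump→ 6 + 4 = 10 —(−1)→ 9
9 —HB6→ 6 + 3 —bump→ 7 + 3 = 10 —(−1)→ 9
9 —HB7→ 7 + 2 —bump→ 8 + 2 = 10 —(−1)→ 9
9 —HB8→ 8 + 1 —bump→ 9 + 1 = 10 —(−1)→ 9
9 —HB9→ 9 —bump→ 10 = 10 —(−1)→ 9
9 —HB10→ 9 —bump→ 9 = 9 —(−1)→ 8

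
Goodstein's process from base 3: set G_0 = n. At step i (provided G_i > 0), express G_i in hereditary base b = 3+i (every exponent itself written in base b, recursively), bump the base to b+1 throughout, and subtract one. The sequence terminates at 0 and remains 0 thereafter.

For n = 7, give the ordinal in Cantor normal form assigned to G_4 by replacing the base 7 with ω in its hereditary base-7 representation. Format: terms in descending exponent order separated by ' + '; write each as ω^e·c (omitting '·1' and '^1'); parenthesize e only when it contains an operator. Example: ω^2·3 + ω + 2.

G_0=7  [base 3] 2·3 + 1  →[3↦4]→  2·4 + 1 = 9  −1 ⇒ G_1=8
G_1=8  [base 4] 2·4  →[4↦5]→  2·5 = 10  −1 ⇒ G_2=9
G_2=9  [base 5] 5 + 4  →[5↦6]→  6 + 4 = 10  −1 ⇒ G_3=9
G_3=9  [base 6] 6 + 3  →[6↦7]→  7 + 3 = 10  −1 ⇒ G_4=9
G_4=9  [base 7] 7 + 2  →[7↦8]→  8 + 2 = 10  −1 ⇒ G_5=9

ω + 2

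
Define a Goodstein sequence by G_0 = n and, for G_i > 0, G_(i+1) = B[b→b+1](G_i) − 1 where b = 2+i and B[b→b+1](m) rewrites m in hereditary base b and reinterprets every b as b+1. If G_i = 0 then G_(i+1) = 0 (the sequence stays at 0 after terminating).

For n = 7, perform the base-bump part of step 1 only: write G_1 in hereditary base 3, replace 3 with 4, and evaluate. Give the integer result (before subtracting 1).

[0] 7 ≡ 2^2 + 2 + 1 (base 2). Lift 3: 31. −1: 30.
[1] 30 ≡ 3^3 + 3 (base 3). Lift 4: 260. −1: 259.

260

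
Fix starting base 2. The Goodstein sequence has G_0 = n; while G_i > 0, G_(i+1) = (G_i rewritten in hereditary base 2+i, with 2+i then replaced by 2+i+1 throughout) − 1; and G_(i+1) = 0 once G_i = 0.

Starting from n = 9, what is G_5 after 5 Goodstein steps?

2471826

i=0: 9 = 2^(2 + 1) + 1 (b=2); 2→3: 3^(3 + 1) + 1 = 82; 82−1 = 81
i=1: 81 = 3^(3 + 1) (b=3); 3→4: 4^(4 + 1) = 1024; 1024−1 = 1023
i=2: 1023 = 3·4^4 + 3·4^3 + 3·4^2 + 3·4 + 3 (b=4); 4→5: 3·5^5 + 3·5^3 + 3·5^2 + 3·5 + 3 = 9843; 9843−1 = 9842
i=3: 9842 = 3·5^5 + 3·5^3 + 3·5^2 + 3·5 + 2 (b=5); 5→6: 3·6^6 + 3·6^3 + 3·6^2 + 3·6 + 2 = 140744; 140744−1 = 140743
i=4: 140743 = 3·6^6 + 3·6^3 + 3·6^2 + 3·6 + 1 (b=6); 6→7: 3·7^7 + 3·7^3 + 3·7^2 + 3·7 + 1 = 2471827; 2471827−1 = 2471826
i=5: 2471826 = 3·7^7 + 3·7^3 + 3·7^2 + 3·7 (b=7); 7→8: 3·8^8 + 3·8^3 + 3·8^2 + 3·8 = 50333400; 50333400−1 = 50333399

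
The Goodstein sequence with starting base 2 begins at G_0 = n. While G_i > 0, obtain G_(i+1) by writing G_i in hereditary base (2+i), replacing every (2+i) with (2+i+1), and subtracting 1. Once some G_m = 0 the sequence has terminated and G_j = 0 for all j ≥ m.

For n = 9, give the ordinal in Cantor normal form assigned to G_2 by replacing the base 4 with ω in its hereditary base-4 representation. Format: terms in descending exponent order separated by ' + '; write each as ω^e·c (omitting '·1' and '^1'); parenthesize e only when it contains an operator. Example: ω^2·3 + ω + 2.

G_0 = 9. HB_2(9) = 2^(2 + 1) + 1. Bump = 82. G_1 = 81.
G_1 = 81. HB_3(81) = 3^(3 + 1). Bump = 1024. G_2 = 1023.
G_2 = 1023. HB_4(1023) = 3·4^4 + 3·4^3 + 3·4^2 + 3·4 + 3. Bump = 9843. G_3 = 9842.

ω^ω·3 + ω^3·3 + ω^2·3 + ω·3 + 3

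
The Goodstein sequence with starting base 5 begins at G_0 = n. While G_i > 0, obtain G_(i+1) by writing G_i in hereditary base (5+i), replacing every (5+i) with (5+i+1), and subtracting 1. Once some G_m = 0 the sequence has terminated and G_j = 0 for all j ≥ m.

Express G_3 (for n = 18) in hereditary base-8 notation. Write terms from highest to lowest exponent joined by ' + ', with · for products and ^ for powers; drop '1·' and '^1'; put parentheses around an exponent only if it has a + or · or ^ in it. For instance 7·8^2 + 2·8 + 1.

3·8

step 0: 18 = 3·5 + 3; sub 6 for 5: 3·6 + 3; = 21; G_1 = 21−1 = 20
step 1: 20 = 3·6 + 2; sub 7 for 6: 3·7 + 2; = 23; G_2 = 23−1 = 22
step 2: 22 = 3·7 + 1; sub 8 for 7: 3·8 + 1; = 25; G_3 = 25−1 = 24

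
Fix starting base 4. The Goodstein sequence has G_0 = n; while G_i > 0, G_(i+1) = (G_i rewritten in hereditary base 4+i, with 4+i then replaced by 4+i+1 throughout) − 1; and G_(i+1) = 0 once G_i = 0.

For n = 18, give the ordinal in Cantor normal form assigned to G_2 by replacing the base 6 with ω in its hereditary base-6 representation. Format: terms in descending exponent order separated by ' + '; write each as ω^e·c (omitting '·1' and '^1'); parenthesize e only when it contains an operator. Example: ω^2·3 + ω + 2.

ω^2

18 —HB4→ 4^2 + 2 —bump→ 5^2 + 2 = 27 —(−1)→ 26
26 —HB5→ 5^2 + 1 —bump→ 6^2 + 1 = 37 —(−1)→ 36
36 —HB6→ 6^2 —bump→ 7^2 = 49 —(−1)→ 48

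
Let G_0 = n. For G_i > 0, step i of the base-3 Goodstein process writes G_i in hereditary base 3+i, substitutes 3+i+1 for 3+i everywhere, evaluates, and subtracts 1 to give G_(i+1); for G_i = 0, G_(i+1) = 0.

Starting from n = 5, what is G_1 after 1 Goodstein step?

5

step 0: 5 = 3 + 2; sub 4 for 3: 4 + 2; = 6; G_1 = 6−1 = 5
step 1: 5 = 4 + 1; sub 5 for 4: 5 + 1; = 6; G_2 = 6−1 = 5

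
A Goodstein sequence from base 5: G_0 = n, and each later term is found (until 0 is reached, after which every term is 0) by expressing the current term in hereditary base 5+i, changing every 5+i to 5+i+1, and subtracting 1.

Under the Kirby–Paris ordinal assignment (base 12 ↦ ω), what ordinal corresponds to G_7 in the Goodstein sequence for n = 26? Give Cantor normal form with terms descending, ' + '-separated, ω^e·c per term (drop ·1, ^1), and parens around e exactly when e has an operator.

ω·6 + 1

(0) 26|_5 = 5^2 + 1 ↦ 6^2 + 1|_6 = 37 ⇒ 36
(1) 36|_6 = 6^2 ↦ 7^2|_7 = 49 ⇒ 48
(2) 48|_7 = 6·7 + 6 ↦ 6·8 + 6|_8 = 54 ⇒ 53
(3) 53|_8 = 6·8 + 5 ↦ 6·9 + 5|_9 = 59 ⇒ 58
(4) 58|_9 = 6·9 + 4 ↦ 6·10 + 4|_10 = 64 ⇒ 63
(5) 63|_10 = 6·10 + 3 ↦ 6·11 + 3|_11 = 69 ⇒ 68
(6) 68|_11 = 6·11 + 2 ↦ 6·12 + 2|_12 = 74 ⇒ 73
(7) 73|_12 = 6·12 + 1 ↦ 6·13 + 1|_13 = 79 ⇒ 78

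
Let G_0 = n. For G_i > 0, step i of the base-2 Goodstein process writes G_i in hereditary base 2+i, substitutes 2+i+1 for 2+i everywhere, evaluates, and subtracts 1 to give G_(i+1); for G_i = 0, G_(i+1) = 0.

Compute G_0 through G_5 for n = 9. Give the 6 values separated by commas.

9, 81, 1023, 9842, 140743, 2471826

9 —HB2→ 2^(2 + 1) + 1 —bump→ 3^(3 + 1) + 1 = 82 —(−1)→ 81
81 —HB3→ 3^(3 + 1) —bump→ 4^(4 + 1) = 1024 —(−1)→ 1023
1023 —HB4→ 3·4^4 + 3·4^3 + 3·4^2 + 3·4 + 3 —bump→ 3·5^5 + 3·5^3 + 3·5^2 + 3·5 + 3 = 9843 —(−1)→ 9842
9842 —HB5→ 3·5^5 + 3·5^3 + 3·5^2 + 3·5 + 2 —bump→ 3·6^6 + 3·6^3 + 3·6^2 + 3·6 + 2 = 140744 —(−1)→ 140743
140743 —HB6→ 3·6^6 + 3·6^3 + 3·6^2 + 3·6 + 1 —bump→ 3·7^7 + 3·7^3 + 3·7^2 + 3·7 + 1 = 2471827 —(−1)→ 2471826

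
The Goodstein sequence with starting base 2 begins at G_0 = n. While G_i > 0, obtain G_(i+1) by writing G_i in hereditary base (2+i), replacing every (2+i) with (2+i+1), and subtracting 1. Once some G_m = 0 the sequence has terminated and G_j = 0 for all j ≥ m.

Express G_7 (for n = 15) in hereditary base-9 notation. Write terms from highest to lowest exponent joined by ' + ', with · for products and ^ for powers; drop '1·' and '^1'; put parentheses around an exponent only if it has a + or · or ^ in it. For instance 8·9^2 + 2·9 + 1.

9^(9 + 1) + 7·9^7 + 7·9^6 + 7·9^5 + 7·9^4 + 7·9^3 + 7·9^2 + 7·9 + 6

15 —HB2→ 2^(2 + 1) + 2^2 + 2 + 1 —bump→ 3^(3 + 1) + 3^3 + 3 + 1 = 112 —(−1)→ 111
111 —HB3→ 3^(3 + 1) + 3^3 + 3 —bump→ 4^(4 + 1) + 4^4 + 4 = 1284 —(−1)→ 1283
1283 —HB4→ 4^(4 + 1) + 4^4 + 3 —bump→ 5^(5 + 1) + 5^5 + 3 = 18753 —(−1)→ 18752
18752 —HB5→ 5^(5 + 1) + 5^5 + 2 —bump→ 6^(6 + 1) + 6^6 + 2 = 326594 —(−1)→ 326593
326593 —HB6→ 6^(6 + 1) + 6^6 + 1 —bump→ 7^(7 + 1) + 7^7 + 1 = 6588345 —(−1)→ 6588344
6588344 —HB7→ 7^(7 + 1) + 7^7 —bump→ 8^(8 + 1) + 8^8 = 150994944 —(−1)→ 150994943
150994943 —HB8→ 8^(8 + 1) + 7·8^7 + 7·8^6 + 7·8^5 + 7·8^4 + 7·8^3 + 7·8^2 + 7·8 + 7 —bump→ 9^(9 + 1) + 7·9^7 + 7·9^6 + 7·9^5 + 7·9^4 + 7·9^3 + 7·9^2 + 7·9 + 7 = 3524450281 —(−1)→ 3524450280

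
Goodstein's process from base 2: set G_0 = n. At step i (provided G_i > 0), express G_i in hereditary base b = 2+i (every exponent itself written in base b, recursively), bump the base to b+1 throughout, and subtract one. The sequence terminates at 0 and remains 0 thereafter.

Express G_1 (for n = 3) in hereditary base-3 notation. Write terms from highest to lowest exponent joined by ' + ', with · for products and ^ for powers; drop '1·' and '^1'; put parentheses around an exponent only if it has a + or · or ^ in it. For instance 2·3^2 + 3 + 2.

3

[0] 3 ≡ 2 + 1 (base 2). Lift 3: 4. −1: 3.
[1] 3 ≡ 3 (base 3). Lift 4: 4. −1: 3.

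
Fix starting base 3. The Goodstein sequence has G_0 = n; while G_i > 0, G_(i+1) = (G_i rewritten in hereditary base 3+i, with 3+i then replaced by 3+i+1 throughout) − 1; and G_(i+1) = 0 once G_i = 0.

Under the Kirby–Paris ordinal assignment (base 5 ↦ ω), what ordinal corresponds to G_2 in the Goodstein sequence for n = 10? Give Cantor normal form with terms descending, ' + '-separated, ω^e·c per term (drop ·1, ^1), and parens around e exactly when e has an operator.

ω·4 + 4

G_0 = 10. HB_3(10) = 3^2 + 1. Bump = 17. G_1 = 16.
G_1 = 16. HB_4(16) = 4^2. Bump = 25. G_2 = 24.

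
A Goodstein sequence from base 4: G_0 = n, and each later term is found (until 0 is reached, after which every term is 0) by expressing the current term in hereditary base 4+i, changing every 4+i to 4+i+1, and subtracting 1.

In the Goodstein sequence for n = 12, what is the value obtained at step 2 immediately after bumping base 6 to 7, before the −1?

17

G_0 = 12. HB_4(12) = 3·4. Bump = 15. G_1 = 14.
G_1 = 14. HB_5(14) = 2·5 + 4. Bump = 16. G_2 = 15.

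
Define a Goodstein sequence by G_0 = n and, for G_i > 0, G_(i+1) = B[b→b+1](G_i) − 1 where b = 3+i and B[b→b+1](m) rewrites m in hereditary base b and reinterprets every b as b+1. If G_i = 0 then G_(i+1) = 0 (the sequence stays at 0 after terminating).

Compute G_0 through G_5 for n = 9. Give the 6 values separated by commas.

9, 15, 17, 19, 21, 23

(0) 9|_3 = 3^2 ↦ 4^2|_4 = 16 ⇒ 15
(1) 15|_4 = 3·4 + 3 ↦ 3·5 + 3|_5 = 18 ⇒ 17
(2) 17|_5 = 3·5 + 2 ↦ 3·6 + 2|_6 = 20 ⇒ 19
(3) 19|_6 = 3·6 + 1 ↦ 3·7 + 1|_7 = 22 ⇒ 21
(4) 21|_7 = 3·7 ↦ 3·8|_8 = 24 ⇒ 23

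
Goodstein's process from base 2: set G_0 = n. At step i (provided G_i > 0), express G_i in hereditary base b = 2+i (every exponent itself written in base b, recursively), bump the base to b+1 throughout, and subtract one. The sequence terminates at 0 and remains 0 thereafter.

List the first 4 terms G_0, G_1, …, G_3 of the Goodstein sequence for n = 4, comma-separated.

4 —HB2→ 2^2 —bump→ 3^3 = 27 —(−1)→ 26
26 —HB3→ 2·3^2 + 2·3 + 2 —bump→ 2·4^2 + 2·4 + 2 = 42 —(−1)→ 41
41 —HB4→ 2·4^2 + 2·4 + 1 —bump→ 2·5^2 + 2·5 + 1 = 61 —(−1)→ 60

4, 26, 41, 60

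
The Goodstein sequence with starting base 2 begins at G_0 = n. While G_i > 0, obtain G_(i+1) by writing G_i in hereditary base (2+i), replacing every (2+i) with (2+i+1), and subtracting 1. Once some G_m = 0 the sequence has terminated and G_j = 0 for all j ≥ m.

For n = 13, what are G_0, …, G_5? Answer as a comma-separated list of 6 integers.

G_0 = 13. HB_2(13) = 2^(2 + 1) + 2^2 + 1. Bump = 109. G_1 = 108.
G_1 = 108. HB_3(108) = 3^(3 + 1) + 3^3. Bump = 1280. G_2 = 1279.
G_2 = 1279. HB_4(1279) = 4^(4 + 1) + 3·4^3 + 3·4^2 + 3·4 + 3. Bump = 16093. G_3 = 16092.
G_3 = 16092. HB_5(16092) = 5^(5 + 1) + 3·5^3 + 3·5^2 + 3·5 + 2. Bump = 280712. G_4 = 280711.
G_4 = 280711. HB_6(280711) = 6^(6 + 1) + 3·6^3 + 3·6^2 + 3·6 + 1. Bump = 5765999. G_5 = 5765998.

13, 108, 1279, 16092, 280711, 5765998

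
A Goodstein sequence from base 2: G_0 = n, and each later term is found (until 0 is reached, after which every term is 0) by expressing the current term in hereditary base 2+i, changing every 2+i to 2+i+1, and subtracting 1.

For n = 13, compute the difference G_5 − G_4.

5485287

i=0: 13 = 2^(2 + 1) + 2^2 + 1 (b=2); 2→3: 3^(3 + 1) + 3^3 + 1 = 109; 109−1 = 108
i=1: 108 = 3^(3 + 1) + 3^3 (b=3); 3→4: 4^(4 + 1) + 4^4 = 1280; 1280−1 = 1279
i=2: 1279 = 4^(4 + 1) + 3·4^3 + 3·4^2 + 3·4 + 3 (b=4); 4→5: 5^(5 + 1) + 3·5^3 + 3·5^2 + 3·5 + 3 = 16093; 16093−1 = 16092
i=3: 16092 = 5^(5 + 1) + 3·5^3 + 3·5^2 + 3·5 + 2 (b=5); 5→6: 6^(6 + 1) + 3·6^3 + 3·6^2 + 3·6 + 2 = 280712; 280712−1 = 280711
i=4: 280711 = 6^(6 + 1) + 3·6^3 + 3·6^2 + 3·6 + 1 (b=6); 6→7: 7^(7 + 1) + 3·7^3 + 3·7^2 + 3·7 + 1 = 5765999; 5765999−1 = 5765998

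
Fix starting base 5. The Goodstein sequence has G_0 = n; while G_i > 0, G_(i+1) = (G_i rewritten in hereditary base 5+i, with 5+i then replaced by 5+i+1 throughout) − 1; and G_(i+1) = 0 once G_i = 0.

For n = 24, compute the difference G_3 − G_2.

(0) 24|_5 = 4·5 + 4 ↦ 4·6 + 4|_6 = 28 ⇒ 27
(1) 27|_6 = 4·6 + 3 ↦ 4·7 + 3|_7 = 31 ⇒ 30
(2) 30|_7 = 4·7 + 2 ↦ 4·8 + 2|_8 = 34 ⇒ 33

3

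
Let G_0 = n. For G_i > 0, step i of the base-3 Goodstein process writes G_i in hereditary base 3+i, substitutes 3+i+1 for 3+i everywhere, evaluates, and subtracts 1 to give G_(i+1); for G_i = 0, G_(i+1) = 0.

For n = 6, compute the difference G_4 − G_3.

G_0=6  [base 3] 2·3  →[3↦4]→  2·4 = 8  −1 ⇒ G_1=7
G_1=7  [base 4] 4 + 3  →[4↦5]→  5 + 3 = 8  −1 ⇒ G_2=7
G_2=7  [base 5] 5 + 2  →[5↦6]→  6 + 2 = 8  −1 ⇒ G_3=7
G_3=7  [base 6] 6 + 1  →[6↦7]→  7 + 1 = 8  −1 ⇒ G_4=7

0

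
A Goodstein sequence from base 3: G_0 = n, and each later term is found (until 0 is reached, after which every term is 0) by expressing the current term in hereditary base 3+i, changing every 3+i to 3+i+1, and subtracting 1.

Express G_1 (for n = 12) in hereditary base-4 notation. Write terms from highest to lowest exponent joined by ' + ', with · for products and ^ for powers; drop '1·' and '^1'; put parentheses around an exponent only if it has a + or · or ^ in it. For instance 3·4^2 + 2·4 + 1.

4^2 + 3

[0] 12 ≡ 3^2 + 3 (base 3). Lift 4: 20. −1: 19.
[1] 19 ≡ 4^2 + 3 (base 4). Lift 5: 28. −1: 27.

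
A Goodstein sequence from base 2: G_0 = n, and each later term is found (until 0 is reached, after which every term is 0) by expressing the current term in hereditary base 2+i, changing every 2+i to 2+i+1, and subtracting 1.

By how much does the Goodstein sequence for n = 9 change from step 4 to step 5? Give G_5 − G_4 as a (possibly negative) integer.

2331083

base 2: 9 = 2^(2 + 1) + 1; at 3: 3^(3 + 1) + 1 = 82; next = 81
base 3: 81 = 3^(3 + 1); at 4: 4^(4 + 1) = 1024; next = 1023
base 4: 1023 = 3·4^4 + 3·4^3 + 3·4^2 + 3·4 + 3; at 5: 3·5^5 + 3·5^3 + 3·5^2 + 3·5 + 3 = 9843; next = 9842
base 5: 9842 = 3·5^5 + 3·5^3 + 3·5^2 + 3·5 + 2; at 6: 3·6^6 + 3·6^3 + 3·6^2 + 3·6 + 2 = 140744; next = 140743
base 6: 140743 = 3·6^6 + 3·6^3 + 3·6^2 + 3·6 + 1; at 7: 3·7^7 + 3·7^3 + 3·7^2 + 3·7 + 1 = 2471827; next = 2471826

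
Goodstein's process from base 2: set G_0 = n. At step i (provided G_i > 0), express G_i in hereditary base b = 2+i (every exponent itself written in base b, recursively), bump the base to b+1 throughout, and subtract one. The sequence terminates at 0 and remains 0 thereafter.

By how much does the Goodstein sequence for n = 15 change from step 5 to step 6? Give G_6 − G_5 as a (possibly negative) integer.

i=0: 15 = 2^(2 + 1) + 2^2 + 2 + 1 (b=2); 2→3: 3^(3 + 1) + 3^3 + 3 + 1 = 112; 112−1 = 111
i=1: 111 = 3^(3 + 1) + 3^3 + 3 (b=3); 3→4: 4^(4 + 1) + 4^4 + 4 = 1284; 1284−1 = 1283
i=2: 1283 = 4^(4 + 1) + 4^4 + 3 (b=4); 4→5: 5^(5 + 1) + 5^5 + 3 = 18753; 18753−1 = 18752
i=3: 18752 = 5^(5 + 1) + 5^5 + 2 (b=5); 5→6: 6^(6 + 1) + 6^6 + 2 = 326594; 326594−1 = 326593
i=4: 326593 = 6^(6 + 1) + 6^6 + 1 (b=6); 6→7: 7^(7 + 1) + 7^7 + 1 = 6588345; 6588345−1 = 6588344
i=5: 6588344 = 7^(7 + 1) + 7^7 (b=7); 7→8: 8^(8 + 1) + 8^8 = 150994944; 150994944−1 = 150994943

144406599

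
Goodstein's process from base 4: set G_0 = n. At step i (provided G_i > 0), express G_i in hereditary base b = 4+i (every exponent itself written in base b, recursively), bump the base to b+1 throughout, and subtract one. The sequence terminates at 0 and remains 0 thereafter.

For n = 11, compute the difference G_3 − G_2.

1

[0] 11 ≡ 2·4 + 3 (base 4). Lift 5: 13. −1: 12.
[1] 12 ≡ 2·5 + 2 (base 5). Lift 6: 14. −1: 13.
[2] 13 ≡ 2·6 + 1 (base 6). Lift 7: 15. −1: 14.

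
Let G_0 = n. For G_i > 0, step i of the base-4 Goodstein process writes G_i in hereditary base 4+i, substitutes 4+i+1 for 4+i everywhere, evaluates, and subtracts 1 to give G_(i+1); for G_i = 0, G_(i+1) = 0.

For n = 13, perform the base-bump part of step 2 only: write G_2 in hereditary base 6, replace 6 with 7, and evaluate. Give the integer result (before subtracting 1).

[0] 13 ≡ 3·4 + 1 (base 4). Lift 5: 16. −1: 15.
[1] 15 ≡ 3·5 (base 5). Lift 6: 18. −1: 17.
[2] 17 ≡ 2·6 + 5 (base 6). Lift 7: 19. −1: 18.

19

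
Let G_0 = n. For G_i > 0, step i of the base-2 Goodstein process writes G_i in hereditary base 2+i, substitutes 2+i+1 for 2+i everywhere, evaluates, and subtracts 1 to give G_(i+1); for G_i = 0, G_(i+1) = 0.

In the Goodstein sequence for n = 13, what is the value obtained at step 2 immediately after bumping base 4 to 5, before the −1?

16093

base 2: 13 = 2^(2 + 1) + 2^2 + 1; at 3: 3^(3 + 1) + 3^3 + 1 = 109; next = 108
base 3: 108 = 3^(3 + 1) + 3^3; at 4: 4^(4 + 1) + 4^4 = 1280; next = 1279
base 4: 1279 = 4^(4 + 1) + 3·4^3 + 3·4^2 + 3·4 + 3; at 5: 5^(5 + 1) + 3·5^3 + 3·5^2 + 3·5 + 3 = 16093; next = 16092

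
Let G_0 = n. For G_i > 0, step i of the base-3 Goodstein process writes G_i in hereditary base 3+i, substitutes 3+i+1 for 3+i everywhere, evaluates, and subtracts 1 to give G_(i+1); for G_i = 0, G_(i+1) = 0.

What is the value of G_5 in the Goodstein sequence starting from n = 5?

step 0: 5 = 3 + 2; sub 4 for 3: 4 + 2; = 6; G_1 = 6−1 = 5
step 1: 5 = 4 + 1; sub 5 for 4: 5 + 1; = 6; G_2 = 6−1 = 5
step 2: 5 = 5; sub 6 for 5: 6; = 6; G_3 = 6−1 = 5
step 3: 5 = 5; sub 7 for 6: 5; = 5; G_4 = 5−1 = 4
step 4: 4 = 4; sub 8 for 7: 4; = 4; G_5 = 4−1 = 3
step 5: 3 = 3; sub 9 for 8: 3; = 3; G_6 = 3−1 = 2

3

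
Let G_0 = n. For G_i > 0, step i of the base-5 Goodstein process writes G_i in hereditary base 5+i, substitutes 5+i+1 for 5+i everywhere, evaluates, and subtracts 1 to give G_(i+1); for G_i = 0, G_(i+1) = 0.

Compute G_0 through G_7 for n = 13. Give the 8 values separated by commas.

13, 14, 15, 16, 17, 17, 17, 17

[0] 13 ≡ 2·5 + 3 (base 5). Lift 6: 15. −1: 14.
[1] 14 ≡ 2·6 + 2 (base 6). Lift 7: 16. −1: 15.
[2] 15 ≡ 2·7 + 1 (base 7). Lift 8: 17. −1: 16.
[3] 16 ≡ 2·8 (base 8). Lift 9: 18. −1: 17.
[4] 17 ≡ 9 + 8 (base 9). Lift 10: 18. −1: 17.
[5] 17 ≡ 10 + 7 (base 10). Lift 11: 18. −1: 17.
[6] 17 ≡ 11 + 6 (base 11). Lift 12: 18. −1: 17.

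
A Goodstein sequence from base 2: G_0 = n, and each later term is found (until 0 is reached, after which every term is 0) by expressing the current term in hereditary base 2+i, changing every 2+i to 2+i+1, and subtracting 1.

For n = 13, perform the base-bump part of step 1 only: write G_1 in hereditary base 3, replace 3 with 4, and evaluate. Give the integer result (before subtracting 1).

1280

[0] 13 ≡ 2^(2 + 1) + 2^2 + 1 (base 2). Lift 3: 109. −1: 108.
[1] 108 ≡ 3^(3 + 1) + 3^3 (base 3). Lift 4: 1280. −1: 1279.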